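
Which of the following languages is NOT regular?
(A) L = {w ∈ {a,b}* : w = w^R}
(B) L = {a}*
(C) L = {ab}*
(A) {w ∈ {a,b}* : w = w^R}

(A) L = {w ∈ {a,b}* : w = w^R} is NOT regular.

The pumping lemma can be used to prove this:
After pumping, the string is no longer symmetric

The other languages are regular because they can be recognized by finite automata.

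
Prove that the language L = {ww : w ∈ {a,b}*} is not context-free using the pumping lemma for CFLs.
Assume for contradiction that L is context-free, and let p ≥ 1 be the pumping length given by the pumping lemma for CFLs.
Choose s = a^p b^p a^p b^p. Then s ∈ L (take w = a^p b^p) and |s| = 4p ≥ p.
By the CFL pumping lemma, s = uvxyz for some u, v, x, y, z with |vxy| ≤ p, |vy| ≥ 1, and uv^i xy^i z ∈ L for every i ≥ 0.

Write s as four blocks A₁ B₁ A₂ B₂ with A₁ = A₂ = a^p and B₁ = B₂ = b^p. Since |vxy| ≤ p, the window vxy lies inside at most two adjacent blocks. Take i = 0 and let t = uxz, so |t| = 4p − |vy| with 1 ≤ |vy| ≤ p. If |t| is odd, t ∉ L immediately, so assume |vy| is even (hence |vy| ≥ 2) and |t|/2 = 2p − |vy|/2, which satisfies p ≤ |t|/2 ≤ 2p − 1.

Case 1 (vxy inside A₁B₁): t = a^(p−j) b^(p−l) a^p b^p with j + l = |vy|. The second half of t has length < 2p, so it is a suffix of the trailing a^p b^p and ends in b; the first half is a^(p−j) b^(p−l) a^((j+l)/2), which ends in a because (j+l)/2 ≥ 1. The halves differ, so t ∉ L.

Case 2 (vxy inside B₁A₂, straddling the middle): t = a^p b^(p−j) a^(p−l) b^p with j + l = |vy|. If t = ww, then w is a prefix of t of length ≥ p, so w begins with a^p; and w is a suffix of t of length ≥ p, so w ends with b^p. That forces |w| ≥ 2p, contradicting |w| = |t|/2 ≤ 2p − 1. So t ∉ L.

Case 3 (vxy inside A₂B₂): t = a^p b^p a^(p−j) b^(p−l) with j + l = |vy|. The first half of t is a prefix of a^p b^p, so it begins with a; the second half is b^((j+l)/2) a^(p−j) b^(p−l), which begins with b. The halves differ, so t ∉ L.

In every case uv⁰xy⁰z = uxz ∉ L.

This contradicts the CFL pumping lemma, which requires uv^i xy^i z ∈ L for all i ≥ 0.
Hence L = {ww : w ∈ {a,b}*} is not context-free. ∎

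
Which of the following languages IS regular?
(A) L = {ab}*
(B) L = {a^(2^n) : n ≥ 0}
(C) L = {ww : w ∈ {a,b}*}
(A) {ab}*

(A) L = {ab}* is regular.

This can be recognized by a finite automaton (DFA/NFA).
Regular expressions like {ab}* define regular languages.

The other choices are not regular:
- {ww : w ∈ {a,b}*}: After pumping, the two halves no longer match
- {a^(2^n) : n ≥ 0}: After pumping, length is no longer a power of 2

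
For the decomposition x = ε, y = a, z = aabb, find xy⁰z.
aabb

Given x = '', y = 'a', z = 'aabb' and i = 0:

xy^0z = x + y·y·...·y (0 times) + z
       = '' + 'a'^0 + 'aabb'
       = '' + '' + 'aabb'
       = 'aabb'

The pumped string is 'aabb' with length 4.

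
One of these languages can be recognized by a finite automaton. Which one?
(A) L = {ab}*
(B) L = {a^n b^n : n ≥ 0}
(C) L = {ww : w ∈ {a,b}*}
(A) {ab}*

(A) L = {ab}* is regular.

This can be recognized by a finite automaton (DFA/NFA).
Regular expressions like {ab}* define regular languages.

The other choices are not regular:
- {ww : w ∈ {a,b}*}: After pumping, the two halves no longer match
- {a^n b^n : n ≥ 0}: After pumping, the number of a's and b's become unequal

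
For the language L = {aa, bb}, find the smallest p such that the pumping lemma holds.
p = 3

For a finite language L, the pumping lemma holds vacuously if p > max|s| for s ∈ L.

The longest string in L = {aa, bb} has length 2.
If p = 3, then no string s ∈ L has |s| ≥ p, so the condition is vacuously true.

The minimum pumping length is p = 3.

Why no smaller p works: for any p ≤ 2, the longest string s ∈ L has |s| = 2 ≥ p, so it would
have to be pumpable; but pumping up (i = 2, 3, ...) produces ever longer strings, which cannot all lie in the
finite language L. So the pumping property fails for every p ≤ 2.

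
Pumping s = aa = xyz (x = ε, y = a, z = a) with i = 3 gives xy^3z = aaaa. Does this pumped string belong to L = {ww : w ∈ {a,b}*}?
Yes

xy³z = ε · aaa · a = aaaa.
aaaa splits into halves aa · aa, which are equal, so it is in L (w = aa).
(A single pumped string landing in L is not a contradiction by itself; a non-regularity proof needs some i for which xy^i z ∉ L, for every admissible decomposition.)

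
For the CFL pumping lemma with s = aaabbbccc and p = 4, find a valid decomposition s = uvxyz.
u='aa', v='a', x='bb', y='b', z='ccc'

For s = aaabbbccc with pumping length p = 4:

One valid decomposition:
- u = 'aa'
- v = 'a'
- x = 'bb'
- y = 'b'
- z = 'ccc'

Verification:
- uvxyz = 'aa' + 'a' + 'bb' + 'b' + 'ccc' = aaabbbccc ✓
- |vxy| = |'abbb'| = 4 ≤ 4 ✓
- |vy| = |'ab'| = 2 > 0 ✓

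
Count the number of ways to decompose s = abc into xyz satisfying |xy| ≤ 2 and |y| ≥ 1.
3

For s = 'abc' with pumping length p = 2:

Constraints: |xy| ≤ 2, |y| > 0

Valid decompositions (|xy| ≤ p, |y| ≥ 1):
  • x='', y='a', z='bc'
  • x='a', y='b', z='c'
  • x='', y='ab', z='c'

Total count: 3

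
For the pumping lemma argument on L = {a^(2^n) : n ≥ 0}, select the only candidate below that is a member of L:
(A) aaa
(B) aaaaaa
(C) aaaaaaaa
(C) aaaaaaaa

The pumping lemma is applied to a string s that lies in L, so first check membership of each option:
- (A) aaa has length 3, strictly between 2^1 = 2 and 2^2 = 4, so it is not in L ✗
- (B) aaaaaa has length 6, strictly between 2^2 = 4 and 2^3 = 8, so it is not in L ✗
- (C) aaaaaaaa has length 8 = 2^3, so it is in L ✓

Only (C) aaaaaaaa is in L, so it is the only candidate that could play the role of s.
(In a complete proof one picks s in terms of the pumping length p so that |s| ≥ p is guaranteed; a fixed string like aaaaaaaa illustrates the shape of such an s.)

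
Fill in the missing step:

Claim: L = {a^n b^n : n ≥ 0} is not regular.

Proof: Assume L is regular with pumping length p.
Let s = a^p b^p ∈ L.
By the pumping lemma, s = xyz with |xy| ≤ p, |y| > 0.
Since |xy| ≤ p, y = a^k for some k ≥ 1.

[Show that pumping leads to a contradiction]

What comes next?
Consider xy²z = a^(p+k) b^p.

Since k ≥ 1, we have p + k > p.
So xy²z has more a's than b's: (p+k) a's vs p b's.
This means xy²z ∉ L because a^n b^n requires equal counts.

This contradicts the pumping lemma which states xy²z ∈ L.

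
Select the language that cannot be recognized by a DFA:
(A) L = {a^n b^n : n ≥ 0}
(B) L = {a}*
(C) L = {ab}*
(A) {a^n b^n : n ≥ 0}

(A) L = {a^n b^n : n ≥ 0} is NOT regular.

The pumping lemma can be used to prove this:
After pumping, the number of a's and b's become unequal

The other languages are regular because they can be recognized by finite automata.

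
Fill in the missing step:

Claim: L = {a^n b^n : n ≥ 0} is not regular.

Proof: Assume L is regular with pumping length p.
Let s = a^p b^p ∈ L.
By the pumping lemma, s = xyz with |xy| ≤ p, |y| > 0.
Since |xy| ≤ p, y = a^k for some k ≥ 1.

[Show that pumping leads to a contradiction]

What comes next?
Consider xy²z = a^(p+k) b^p.

Since k ≥ 1, we have p + k > p.
So xy²z has more a's than b's: (p+k) a's vs p b's.
This means xy²z ∉ L because a^n b^n requires equal counts.

This contradicts the pumping lemma which states xy²z ∈ L.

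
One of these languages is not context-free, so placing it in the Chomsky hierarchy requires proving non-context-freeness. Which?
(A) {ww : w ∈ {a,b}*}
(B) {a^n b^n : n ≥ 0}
(A) {ww : w ∈ {a,b}*}

(A) {ww : w ∈ {a,b}*} requires the CFL pumping lemma.

- {a^n b^n : n ≥ 0} is context-free (but not regular)
  • Can be shown non-regular with the regular pumping lemma
  • After pumping, the number of a's and b's become unequal

- {ww : w ∈ {a,b}*} is NOT context-free
  • Requires the CFL pumping lemma to prove
  • Cannot verify equality of two arbitrary substrings

The CFL pumping lemma is "stronger" in that it can prove non-membership
in the larger class of context-free languages.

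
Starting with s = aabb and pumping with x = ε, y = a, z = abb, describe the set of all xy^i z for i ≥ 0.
{xy^i z : i ≥ 0} = {a^(i+1) b^2 : i ≥ 0} = {abb, aabb, aaabb, ...}

With x = ε, y = a, z = abb: Starting with aabb and pumping the first 'a' (z = abb keeps the second 'a'), we get strings with i+1 a's followed by 2 b's for i = 0, 1, 2, ...; note bb is not produced because z always contributes one a.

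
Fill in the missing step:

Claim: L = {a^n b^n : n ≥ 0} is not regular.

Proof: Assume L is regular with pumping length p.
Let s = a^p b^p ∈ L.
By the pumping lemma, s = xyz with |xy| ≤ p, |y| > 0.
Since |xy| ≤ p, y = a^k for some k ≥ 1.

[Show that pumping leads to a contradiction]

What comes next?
Consider xy²z = a^(p+k) b^p.

Since k ≥ 1, we have p + k > p.
So xy²z has more a's than b's: (p+k) a's vs p b's.
This means xy²z ∉ L because a^n b^n requires equal counts.

This contradicts the pumping lemma which states xy²z ∈ L.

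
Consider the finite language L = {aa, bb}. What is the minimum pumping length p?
p = 3

For a finite language L, the pumping lemma holds vacuously if p > max|s| for s ∈ L.

The longest string in L = {aa, bb} has length 2.
If p = 3, then no string s ∈ L has |s| ≥ p, so the condition is vacuously true.

The minimum pumping length is p = 3.

Why no smaller p works: for any p ≤ 2, the longest string s ∈ L has |s| = 2 ≥ p, so it would
have to be pumpable; but pumping up (i = 2, 3, ...) produces ever longer strings, which cannot all lie in the
finite language L. So the pumping property fails for every p ≤ 2.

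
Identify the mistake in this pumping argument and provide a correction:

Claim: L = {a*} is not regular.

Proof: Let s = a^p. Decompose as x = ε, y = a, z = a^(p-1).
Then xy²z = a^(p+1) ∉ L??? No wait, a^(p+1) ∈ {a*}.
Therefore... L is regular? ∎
Error: The proof attempts to show a*  is not regular, but a* IS regular!

Correction: a* is a regular language (recognized by a simple DFA with one accepting state and self-loop on 'a'). The pumping lemma can only prove non-regularity, not regularity. For regular languages, pumping always works.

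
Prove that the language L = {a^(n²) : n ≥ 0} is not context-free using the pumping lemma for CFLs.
Assume for contradiction that L is context-free, and let p ≥ 1 be the pumping length given by the pumping lemma for CFLs.
Choose s = a^(p²). Then s ∈ L and |s| = p² ≥ p.
By the CFL pumping lemma, s = uvxyz for some u, v, x, y, z with |vxy| ≤ p, |vy| ≥ 1, and uv^i xy^i z ∈ L for every i ≥ 0.
All symbols are a's, so only lengths matter: let k = |vy|, with 1 ≤ k ≤ |vxy| ≤ p.

Take i = 2: |uv²xy²z| = p² + k, and p² < p² + k ≤ p² + p < (p + 1)².
So the length lies strictly between consecutive squares and is not a perfect square; uv²xy²z ∉ L.

This contradicts the CFL pumping lemma, which requires uv^i xy^i z ∈ L for all i ≥ 0.
Hence L = {a^(n²) : n ≥ 0} is not context-free. ∎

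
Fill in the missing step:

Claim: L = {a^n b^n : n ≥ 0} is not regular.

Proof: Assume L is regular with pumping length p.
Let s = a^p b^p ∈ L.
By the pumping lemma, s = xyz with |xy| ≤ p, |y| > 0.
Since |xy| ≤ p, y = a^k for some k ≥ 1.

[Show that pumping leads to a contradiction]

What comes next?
Consider xy²z = a^(p+k) b^p.

Since k ≥ 1, we have p + k > p.
So xy²z has more a's than b's: (p+k) a's vs p b's.
This means xy²z ∉ L because a^n b^n requires equal counts.

This contradicts the pumping lemma which states xy²z ∈ L.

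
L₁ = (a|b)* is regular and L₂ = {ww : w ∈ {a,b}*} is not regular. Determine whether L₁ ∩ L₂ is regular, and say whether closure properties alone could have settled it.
No — L₁ ∩ L₂ is not regular.

(a|b)* is all strings over {a,b}, so L₁ ∩ L₂ = {ww : w ∈ {a,b}*} = L₂ itself, which is not regular (pump s = a^p b a^p b).

Note that the bare facts "L₁ regular, L₂ non-regular" do not settle the question by themselves: the closure of regular languages under ∪, ∩, complement and difference applies only when BOTH operands are regular. With a non-regular operand the result can come out regular or non-regular depending on the specific languages, so one has to work out L₁ ∩ L₂ for this particular pair, as above.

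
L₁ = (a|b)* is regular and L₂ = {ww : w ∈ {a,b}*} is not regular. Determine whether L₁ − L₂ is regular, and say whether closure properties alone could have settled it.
No — L₁ − L₂ is not regular.

L₁ − L₂ is the complement of {ww} within {a,b}*. If it were regular, its complement {ww} would be regular as well (regular languages are closed under complement) — contradiction. So L₁ − L₂ is not regular.

Note that the bare facts "L₁ regular, L₂ non-regular" do not settle the question by themselves: the closure of regular languages under ∪, ∩, complement and difference applies only when BOTH operands are regular. With a non-regular operand the result can come out regular or non-regular depending on the specific languages, so one has to work out L₁ − L₂ for this particular pair, as above.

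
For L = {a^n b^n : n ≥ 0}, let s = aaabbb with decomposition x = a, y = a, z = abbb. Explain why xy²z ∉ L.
xy²z = aaaabbb ∉ L

Pumping with i = 2 replaces y = a by y² = aa:
- Original: s = xyz = aaabbb; aaabbb = a^3 b^3 has equal counts (3 = 3), so it is in L
- Pumped: xy²z = a · aa · abbb = aaaabbb
- aaaabbb has 4 a's and 3 b's; 4 ≠ 3, so it is not in L

The pumping lemma would require xy²z ∈ L, so this decomposition yields a contradiction.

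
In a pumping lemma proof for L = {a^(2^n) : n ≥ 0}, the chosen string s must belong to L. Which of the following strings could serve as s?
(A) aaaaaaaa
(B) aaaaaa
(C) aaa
(A) aaaaaaaa

The pumping lemma is applied to a string s that lies in L, so first check membership of each option:
- (A) aaaaaaaa has length 8 = 2^3, so it is in L ✓
- (B) aaaaaa has length 6, strictly between 2^2 = 4 and 2^3 = 8, so it is not in L ✗
- (C) aaa has length 3, strictly between 2^1 = 2 and 2^2 = 4, so it is not in L ✗

Only (A) aaaaaaaa is in L, so it is the only candidate that could play the role of s.
(In a complete proof one picks s in terms of the pumping length p so that |s| ≥ p is guaranteed; a fixed string like aaaaaaaa illustrates the shape of such an s.)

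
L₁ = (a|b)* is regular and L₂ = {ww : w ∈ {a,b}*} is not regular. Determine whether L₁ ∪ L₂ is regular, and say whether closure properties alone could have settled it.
Yes — L₁ ∪ L₂ is regular.

{ww} ⊆ (a|b)*, so L₁ ∪ L₂ = (a|b)*, which is regular.

Note that the bare facts "L₁ regular, L₂ non-regular" do not settle the question by themselves: the closure of regular languages under ∪, ∩, complement and difference applies only when BOTH operands are regular. With a non-regular operand the result can come out regular or non-regular depending on the specific languages, so one has to work out L₁ ∪ L₂ for this particular pair, as above.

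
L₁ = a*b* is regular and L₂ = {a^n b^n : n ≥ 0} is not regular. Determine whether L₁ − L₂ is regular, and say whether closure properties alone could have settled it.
No — L₁ − L₂ is not regular.

a*b* − {a^n b^n} = {a^n b^m : n ≠ m}. If this were regular, then its complement intersected with a*b*, namely {a^n b^n : n ≥ 0}, would be regular too (closure under complement and intersection) — contradiction. So L₁ − L₂ is not regular.

Note that the bare facts "L₁ regular, L₂ non-regular" do not settle the question by themselves: the closure of regular languages under ∪, ∩, complement and difference applies only when BOTH operands are regular. With a non-regular operand the result can come out regular or non-regular depending on the specific languages, so one has to work out L₁ − L₂ for this particular pair, as above.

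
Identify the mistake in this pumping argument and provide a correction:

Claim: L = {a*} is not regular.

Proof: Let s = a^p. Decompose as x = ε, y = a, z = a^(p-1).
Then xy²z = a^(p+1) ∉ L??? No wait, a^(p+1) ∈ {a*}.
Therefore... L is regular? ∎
Error: The proof attempts to show a*  is not regular, but a* IS regular!

Correction: a* is a regular language (recognized by a simple DFA with one accepting state and self-loop on 'a'). The pumping lemma can only prove non-regularity, not regularity. For regular languages, pumping always works.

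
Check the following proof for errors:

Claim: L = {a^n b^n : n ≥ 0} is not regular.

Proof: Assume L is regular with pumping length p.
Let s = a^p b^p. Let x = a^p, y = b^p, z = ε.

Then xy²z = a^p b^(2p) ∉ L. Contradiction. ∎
The proof is INCORRECT.

Error: The decomposition violates |xy| ≤ p.
With x = a^p and y = b^p, we have |xy| = 2p > p.
The pumping lemma requires |xy| ≤ p, so y must be within the first p characters.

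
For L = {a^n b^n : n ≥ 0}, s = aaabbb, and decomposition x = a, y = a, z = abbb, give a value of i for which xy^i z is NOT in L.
i = 2

xy²z = a · aa · abbb = aaaabbb; aaaabbb has 4 a's and 3 b's; 4 ≠ 3, so it is not in L.
(Other choices also work, e.g. i = 0, 3; only i = 1 is guaranteed to stay in L since xy¹z = s.)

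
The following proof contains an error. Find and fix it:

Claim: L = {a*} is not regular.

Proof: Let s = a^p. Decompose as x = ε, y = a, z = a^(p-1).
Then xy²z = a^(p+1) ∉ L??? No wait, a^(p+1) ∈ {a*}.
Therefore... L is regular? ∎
Error: The proof attempts to show a*  is not regular, but a* IS regular!

Correction: a* is a regular language (recognized by a simple DFA with one accepting state and self-loop on 'a'). The pumping lemma can only prove non-regularity, not regularity. For regular languages, pumping always works.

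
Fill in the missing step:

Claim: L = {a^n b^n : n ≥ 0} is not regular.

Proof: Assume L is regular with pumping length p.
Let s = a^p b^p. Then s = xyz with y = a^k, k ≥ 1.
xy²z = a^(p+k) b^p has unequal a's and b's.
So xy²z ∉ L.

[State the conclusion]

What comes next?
This contradicts the pumping lemma for regular languages,
which guarantees xy^i z ∈ L for all i ≥ 0.

Since our assumption that L is regular leads to a contradiction,
we conclude that L = {a^n b^n : n ≥ 0} is NOT regular. ∎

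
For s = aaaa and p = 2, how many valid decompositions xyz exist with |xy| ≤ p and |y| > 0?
3

For s = 'aaaa' with pumping length p = 2:

Constraints: |xy| ≤ 2, |y| > 0

Valid decompositions (|xy| ≤ p, |y| ≥ 1):
  • x='', y='a', z='aaa'
  • x='a', y='a', z='aa'
  • x='', y='aa', z='aa'

Total count: 3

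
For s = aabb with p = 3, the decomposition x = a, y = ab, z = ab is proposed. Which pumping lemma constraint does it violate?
Violated: xyz = s

The decomposition x = a, y = ab, z = ab for s = aabb with p = 3
violates the constraint: xyz = s

xyz = 'a' + 'ab' + 'ab' = 'aabab' ≠ 'aabb' = s. The decomposition doesn't reconstruct s.

Pumping lemma constraints:
1. xyz = s (decomposition is valid)
2. |xy| ≤ p
3. |y| > 0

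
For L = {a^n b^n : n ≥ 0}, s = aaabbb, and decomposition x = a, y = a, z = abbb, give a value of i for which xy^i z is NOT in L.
i = 3

xy³z = a · aaa · abbb = aaaaabbb; aaaaabbb has 5 a's and 3 b's; 5 ≠ 3, so it is not in L.
(Other choices also work, e.g. i = 0, 2; only i = 1 is guaranteed to stay in L since xy¹z = s.)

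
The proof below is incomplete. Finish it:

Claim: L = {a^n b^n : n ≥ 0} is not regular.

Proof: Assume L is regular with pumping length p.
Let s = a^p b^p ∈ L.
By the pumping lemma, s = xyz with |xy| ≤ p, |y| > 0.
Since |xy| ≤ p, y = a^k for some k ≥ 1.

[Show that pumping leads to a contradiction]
Consider xy²z = a^(p+k) b^p.

Since k ≥ 1, we have p + k > p.
So xy²z has more a's than b's: (p+k) a's vs p b's.
This means xy²z ∉ L because a^n b^n requires equal counts.

This contradicts the pumping lemma which states xy²z ∈ L.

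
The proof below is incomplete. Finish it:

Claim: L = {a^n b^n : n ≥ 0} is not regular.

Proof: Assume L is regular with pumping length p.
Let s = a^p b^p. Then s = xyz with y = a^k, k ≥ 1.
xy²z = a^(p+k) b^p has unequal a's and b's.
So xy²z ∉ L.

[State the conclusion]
This contradicts the pumping lemma for regular languages,
which guarantees xy^i z ∈ L for all i ≥ 0.

Since our assumption that L is regular leads to a contradiction,
we conclude that L = {a^n b^n : n ≥ 0} is NOT regular. ∎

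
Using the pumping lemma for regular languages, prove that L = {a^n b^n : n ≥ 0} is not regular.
Assume for contradiction that L is regular, and let p ≥ 1 be the pumping length given by the pumping lemma.
Choose s = a^p b^p. Then s ∈ L and |s| = 2p ≥ p.
By the pumping lemma, s = xyz for some x, y, z with |xy| ≤ p, |y| ≥ 1, and xy^i z ∈ L for every i ≥ 0.
Since |xy| ≤ p and the first p symbols of s are all a's, we must have y = a^k for some k with 1 ≤ k ≤ p.

Take i = 3: xy³z = a^(p + 2k) b^p.
This string has p + 2k a's but p b's, and p + 2k > p because k ≥ 1. So xy³z ∉ L.

This contradicts the pumping lemma, which requires xy^i z ∈ L for all i ≥ 0.
Hence L = {a^n b^n : n ≥ 0} is not regular. ∎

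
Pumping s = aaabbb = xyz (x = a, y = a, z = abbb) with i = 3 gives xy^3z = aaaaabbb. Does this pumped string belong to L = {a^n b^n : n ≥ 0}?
No

xy³z = a · aaa · abbb = aaaaabbb.
aaaaabbb has 5 a's and 3 b's; 5 ≠ 3, so it is not in L.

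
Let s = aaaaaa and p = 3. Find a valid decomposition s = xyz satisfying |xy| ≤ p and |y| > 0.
x = 'a', y = 'a', z = 'aaaa'

For s = aaaaaa and p = 3, one valid decomposition is:
- x = 'a' (length 1)
- y = 'a' (length 1)
- z = 'aaaa' (length 4)

Verification:
- xyz = 'a' + 'a' + 'aaaa' = aaaaaa ✓
- |xy| = 2 ≤ 3 ✓
- |y| = 1 > 0 ✓

All pumping lemma constraints are satisfied.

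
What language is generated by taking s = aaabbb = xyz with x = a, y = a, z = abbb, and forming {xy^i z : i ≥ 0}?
{xy^i z : i ≥ 0} = {a^(2+i) b^3 : i ≥ 0} = {aabbb, aaabbb, aaaabbb, ...}

With x = a, y = a, z = abbb: Starting with aaabbb and pumping the second 'a', we get strings with 2+i a's followed by 3 b's for i = 0, 1, 2, ...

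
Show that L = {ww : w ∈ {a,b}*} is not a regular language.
Assume for contradiction that L is regular, and let p ≥ 1 be the pumping length given by the pumping lemma.
Choose s = a^p b a^p b. Then s ∈ L (take w = a^p b) and |s| = 2p + 2 ≥ p.
By the pumping lemma, s = xyz for some x, y, z with |xy| ≤ p, |y| ≥ 1, and xy^i z ∈ L for every i ≥ 0.
Since |xy| ≤ p and the first p symbols of s are all a's, y = a^k for some k with 1 ≤ k ≤ p.

Take i = 2: t = xy²z = a^(p + k) b a^p b.
Suppose t = uu for some string u. The string t contains exactly two b's and ends in b, so u contains exactly one b and ends in b; hence u = a^j b for some j, and uu = a^j b a^j b. Comparing with t = a^(p + k) b a^p b forces j = p + k (first block) and j = p (second block), which is impossible since k ≥ 1. So t ∉ L.

This contradicts the pumping lemma, which requires xy^i z ∈ L for all i ≥ 0.
Hence L = {ww : w ∈ {a,b}*} is not regular. ∎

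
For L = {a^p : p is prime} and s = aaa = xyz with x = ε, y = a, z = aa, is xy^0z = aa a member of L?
Yes

xy⁰z = ε · ε · aa = aa.
aa has length 2, which is prime, so it is in L.
(A single pumped string landing in L is not a contradiction by itself; a non-regularity proof needs some i for which xy^i z ∉ L, for every admissible decomposition.)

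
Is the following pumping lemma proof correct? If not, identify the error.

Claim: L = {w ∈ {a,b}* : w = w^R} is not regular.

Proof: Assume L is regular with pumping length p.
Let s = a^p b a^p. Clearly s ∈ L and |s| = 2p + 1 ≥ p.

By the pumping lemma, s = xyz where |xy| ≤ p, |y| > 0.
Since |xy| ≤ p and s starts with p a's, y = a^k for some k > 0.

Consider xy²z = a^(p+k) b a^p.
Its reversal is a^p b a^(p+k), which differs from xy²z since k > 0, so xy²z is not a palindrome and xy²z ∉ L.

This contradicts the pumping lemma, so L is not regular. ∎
The proof is correct.

This proof is valid because:
1. s = a^p b a^p is in L and is chosen in terms of p, so |s| ≥ p holds for every p
2. The decomposition analysis is correct: |xy| ≤ p forces y to lie inside the leading a's
3. The contradiction is valid: a^(p+k) b a^p has more a's before the b than after it, so it is not a palindrome
4. The conclusion follows logically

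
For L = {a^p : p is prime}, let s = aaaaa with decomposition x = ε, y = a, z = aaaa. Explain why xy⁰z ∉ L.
xy⁰z = aaaa ∉ L

Pumping with i = 0 replaces y = a by y⁰ = ε:
- Original: s = xyz = aaaaa; aaaaa has length 5, which is prime, so it is in L
- Pumped: xy⁰z = ε · ε · aaaa = aaaa
- aaaa has length 4 = 2 × 2, which is not prime, so it is not in L

The pumping lemma would require xy⁰z ∈ L, so this decomposition yields a contradiction.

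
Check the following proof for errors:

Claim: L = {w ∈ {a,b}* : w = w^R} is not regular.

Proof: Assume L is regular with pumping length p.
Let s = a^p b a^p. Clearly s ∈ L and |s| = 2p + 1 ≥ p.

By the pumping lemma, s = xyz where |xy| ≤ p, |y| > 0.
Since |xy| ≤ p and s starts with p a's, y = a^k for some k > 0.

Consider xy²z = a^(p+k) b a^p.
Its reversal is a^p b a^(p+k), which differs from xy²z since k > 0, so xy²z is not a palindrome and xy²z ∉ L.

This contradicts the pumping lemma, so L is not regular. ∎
The proof is correct.

This proof is valid because:
1. s = a^p b a^p is in L and is chosen in terms of p, so |s| ≥ p holds for every p
2. The decomposition analysis is correct: |xy| ≤ p forces y to lie inside the leading a's
3. The contradiction is valid: a^(p+k) b a^p has more a's before the b than after it, so it is not a palindrome
4. The conclusion follows logically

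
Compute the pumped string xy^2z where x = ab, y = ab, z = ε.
ababab

Given x = 'ab', y = 'ab', z = '' and i = 2:

xy^2z = x + y·y·...·y (2 times) + z
       = 'ab' + 'ab'^2 + ''
       = 'ab' + 'abab' + ''
       = 'ababab'

The pumped string is 'ababab' with length 6.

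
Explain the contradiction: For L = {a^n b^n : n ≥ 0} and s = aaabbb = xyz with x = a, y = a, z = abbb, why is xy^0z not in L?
xy⁰z = aabbb ∉ L

Pumping with i = 0 replaces y = a by y⁰ = ε:
- Original: s = xyz = aaabbb; aaabbb = a^3 b^3 has equal counts (3 = 3), so it is in L
- Pumped: xy⁰z = a · ε · abbb = aabbb
- aabbb has 2 a's and 3 b's; 2 ≠ 3, so it is not in L

The pumping lemma would require xy⁰z ∈ L, so this decomposition yields a contradiction.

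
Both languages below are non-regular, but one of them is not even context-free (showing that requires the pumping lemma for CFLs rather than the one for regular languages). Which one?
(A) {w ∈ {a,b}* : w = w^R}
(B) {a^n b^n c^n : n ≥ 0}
(B) {a^n b^n c^n : n ≥ 0}

(B) {a^n b^n c^n : n ≥ 0} requires the CFL pumping lemma.

- {w ∈ {a,b}* : w = w^R} is context-free (but not regular)
  • Can be shown non-regular with the regular pumping lemma
  • After pumping, the string is no longer symmetric

- {a^n b^n c^n : n ≥ 0} is NOT context-free
  • Requires the CFL pumping lemma to prove
  • Cannot maintain three equal counts simultaneously

The CFL pumping lemma is "stronger" in that it can prove non-membership
in the larger class of context-free languages.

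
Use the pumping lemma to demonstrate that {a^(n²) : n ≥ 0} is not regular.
Assume for contradiction that L is regular, and let p ≥ 1 be the pumping length given by the pumping lemma.
Choose s = a^(p²). Then s ∈ L and |s| = p² ≥ p.
By the pumping lemma, s = xyz for some x, y, z with |xy| ≤ p, |y| ≥ 1, and xy^i z ∈ L for every i ≥ 0.
Here y = a^k for some k with 1 ≤ k ≤ |xy| ≤ p.

Take i = 2: |xy²z| = p² + k.
Now p² < p² + k ≤ p² + p < p² + 2p + 1 = (p + 1)².
So |xy²z| lies strictly between the consecutive squares p² and (p + 1)², hence is not a perfect square, and xy²z ∉ L.

This contradicts the pumping lemma, which requires xy^i z ∈ L for all i ≥ 0.
Hence L = {a^(n²) : n ≥ 0} is not regular. ∎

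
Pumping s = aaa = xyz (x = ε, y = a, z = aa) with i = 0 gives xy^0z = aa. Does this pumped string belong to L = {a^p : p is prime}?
Yes

xy⁰z = ε · ε · aa = aa.
aa has length 2, which is prime, so it is in L.
(A single pumped string landing in L is not a contradiction by itself; a non-regularity proof needs some i for which xy^i z ∉ L, for every admissible decomposition.)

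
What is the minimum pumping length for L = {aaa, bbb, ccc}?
p = 4

For a finite language L, the pumping lemma holds vacuously if p > max|s| for s ∈ L.

The longest string in L = {aaa, bbb, ccc} has length 3.
If p = 4, then no string s ∈ L has |s| ≥ p, so the condition is vacuously true.

The minimum pumping length is p = 4.

Why no smaller p works: for any p ≤ 3, the longest string s ∈ L has |s| = 3 ≥ p, so it would
have to be pumpable; but pumping up (i = 2, 3, ...) produces ever longer strings, which cannot all lie in the
finite language L. So the pumping property fails for every p ≤ 3.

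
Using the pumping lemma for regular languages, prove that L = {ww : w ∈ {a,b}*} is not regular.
Assume for contradiction that L is regular, and let p ≥ 1 be the pumping length given by the pumping lemma.
Choose s = a^p b a^p b. Then s ∈ L (take w = a^p b) and |s| = 2p + 2 ≥ p.
By the pumping lemma, s = xyz for some x, y, z with |xy| ≤ p, |y| ≥ 1, and xy^i z ∈ L for every i ≥ 0.
Since |xy| ≤ p and the first p symbols of s are all a's, y = a^k for some k with 1 ≤ k ≤ p.

Take i = 2: t = xy²z = a^(p + k) b a^p b.
Suppose t = uu for some string u. The string t contains exactly two b's and ends in b, so u contains exactly one b and ends in b; hence u = a^j b for some j, and uu = a^j b a^j b. Comparing with t = a^(p + k) b a^p b forces j = p + k (first block) and j = p (second block), which is impossible since k ≥ 1. So t ∉ L.

This contradicts the pumping lemma, which requires xy^i z ∈ L for all i ≥ 0.
Hence L = {ww : w ∈ {a,b}*} is not regular. ∎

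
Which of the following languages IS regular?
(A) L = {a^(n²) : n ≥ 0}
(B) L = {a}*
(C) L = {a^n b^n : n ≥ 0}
(B) {a}*

(B) L = {a}* is regular.

This can be recognized by a finite automaton (DFA/NFA).
Regular expressions like {a}* define regular languages.

The other choices are not regular:
- {a^(n²) : n ≥ 0}: After pumping, length is no longer a perfect square
- {a^n b^n : n ≥ 0}: After pumping, the number of a's and b's become unequal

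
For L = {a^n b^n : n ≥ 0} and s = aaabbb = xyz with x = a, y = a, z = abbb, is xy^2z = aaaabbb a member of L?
No

xy²z = a · aa · abbb = aaaabbb.
aaaabbb has 4 a's and 3 b's; 4 ≠ 3, so it is not in L.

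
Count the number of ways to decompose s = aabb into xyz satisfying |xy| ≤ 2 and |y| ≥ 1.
3

For s = 'aabb' with pumping length p = 2:

Constraints: |xy| ≤ 2, |y| > 0

Valid decompositions (|xy| ≤ p, |y| ≥ 1):
  • x='', y='a', z='abb'
  • x='a', y='a', z='bb'
  • x='', y='aa', z='bb'

Total count: 3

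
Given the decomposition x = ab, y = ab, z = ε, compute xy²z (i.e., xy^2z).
ababab

Given x = 'ab', y = 'ab', z = '' and i = 2:

xy^2z = x + y·y·...·y (2 times) + z
       = 'ab' + 'ab'^2 + ''
       = 'ab' + 'abab' + ''
       = 'ababab'

The pumped string is 'ababab' with length 6.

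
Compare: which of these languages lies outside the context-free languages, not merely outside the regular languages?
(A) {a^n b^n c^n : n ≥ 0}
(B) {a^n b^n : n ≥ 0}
(A) {a^n b^n c^n : n ≥ 0}

(A) {a^n b^n c^n : n ≥ 0} requires the CFL pumping lemma.

- {a^n b^n : n ≥ 0} is context-free (but not regular)
  • Can be shown non-regular with the regular pumping lemma
  • After pumping, the number of a's and b's become unequal

- {a^n b^n c^n : n ≥ 0} is NOT context-free
  • Requires the CFL pumping lemma to prove
  • Cannot maintain three equal counts simultaneously

The CFL pumping lemma is "stronger" in that it can prove non-membership
in the larger class of context-free languages.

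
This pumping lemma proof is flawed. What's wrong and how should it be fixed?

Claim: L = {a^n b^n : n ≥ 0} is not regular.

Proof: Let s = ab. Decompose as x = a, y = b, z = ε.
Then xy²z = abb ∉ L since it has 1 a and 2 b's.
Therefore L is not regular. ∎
Error: The string s = ab might be shorter than the pumping length p.

Correction: Choose s = a^p b^p to ensure |s| ≥ p. Also, the decomposition is wrong: with |xy| ≤ p, y cannot include b's when s starts with p a's.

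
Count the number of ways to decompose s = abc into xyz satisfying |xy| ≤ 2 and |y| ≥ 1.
3

For s = 'abc' with pumping length p = 2:

Constraints: |xy| ≤ 2, |y| > 0

Valid decompositions (|xy| ≤ p, |y| ≥ 1):
  • x='', y='a', z='bc'
  • x='a', y='b', z='c'
  • x='', y='ab', z='c'

Total count: 3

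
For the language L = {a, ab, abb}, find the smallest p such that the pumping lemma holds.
p = 4

For a finite language L, the pumping lemma holds vacuously if p > max|s| for s ∈ L.

The longest string in L = {a, ab, abb} has length 3.
If p = 4, then no string s ∈ L has |s| ≥ p, so the condition is vacuously true.

The minimum pumping length is p = 4.

Why no smaller p works: for any p ≤ 3, the longest string s ∈ L has |s| = 3 ≥ p, so it would
have to be pumpable; but pumping up (i = 2, 3, ...) produces ever longer strings, which cannot all lie in the
finite language L. So the pumping property fails for every p ≤ 3.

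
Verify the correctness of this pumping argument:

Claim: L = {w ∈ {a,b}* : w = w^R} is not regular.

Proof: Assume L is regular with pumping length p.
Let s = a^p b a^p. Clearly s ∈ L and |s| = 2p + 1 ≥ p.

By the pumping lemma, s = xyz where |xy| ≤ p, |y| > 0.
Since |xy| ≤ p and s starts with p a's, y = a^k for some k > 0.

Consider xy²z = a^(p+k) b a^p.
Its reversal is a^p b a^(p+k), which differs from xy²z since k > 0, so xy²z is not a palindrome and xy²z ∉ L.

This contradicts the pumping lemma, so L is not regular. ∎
The proof is correct.

This proof is valid because:
1. s = a^p b a^p is in L and is chosen in terms of p, so |s| ≥ p holds for every p
2. The decomposition analysis is correct: |xy| ≤ p forces y to lie inside the leading a's
3. The contradiction is valid: a^(p+k) b a^p has more a's before the b than after it, so it is not a palindrome
4. The conclusion follows logically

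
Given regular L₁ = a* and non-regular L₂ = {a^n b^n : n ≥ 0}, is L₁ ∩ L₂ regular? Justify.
Yes — L₁ ∩ L₂ is regular.

A string of a* contains no b's, and the only string of {a^n b^n} with no b's is ε (n = 0). So L₁ ∩ L₂ = {ε}, a finite language, which is regular.

Note that the bare facts "L₁ regular, L₂ non-regular" do not settle the question by themselves: the closure of regular languages under ∪, ∩, complement and difference applies only when BOTH operands are regular. With a non-regular operand the result can come out regular or non-regular depending on the specific languages, so one has to work out L₁ ∩ L₂ for this particular pair, as above.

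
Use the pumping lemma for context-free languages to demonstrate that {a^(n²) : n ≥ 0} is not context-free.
Assume for contradiction that L is context-free, and let p ≥ 1 be the pumping length given by the pumping lemma for CFLs.
Choose s = a^(p²). Then s ∈ L and |s| = p² ≥ p.
By the CFL pumping lemma, s = uvxyz for some u, v, x, y, z with |vxy| ≤ p, |vy| ≥ 1, and uv^i xy^i z ∈ L for every i ≥ 0.
All symbols are a's, so only lengths matter: let k = |vy|, with 1 ≤ k ≤ |vxy| ≤ p.

Take i = 2: |uv²xy²z| = p² + k, and p² < p² + k ≤ p² + p < (p + 1)².
So the length lies strictly between consecutive squares and is not a perfect square; uv²xy²z ∉ L.

This contradicts the CFL pumping lemma, which requires uv^i xy^i z ∈ L for all i ≥ 0.
Hence L = {a^(n²) : n ≥ 0} is not context-free. ∎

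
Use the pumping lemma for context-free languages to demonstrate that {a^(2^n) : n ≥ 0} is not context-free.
Assume for contradiction that L is context-free, and let p ≥ 1 be the pumping length given by the pumping lemma for CFLs.
Choose s = a^(2^p). Then s ∈ L and |s| = 2^p ≥ p.
By the CFL pumping lemma, s = uvxyz for some u, v, x, y, z with |vxy| ≤ p, |vy| ≥ 1, and uv^i xy^i z ∈ L for every i ≥ 0.
All symbols are a's, so only lengths matter: let k = |vy|, with 1 ≤ k ≤ |vxy| ≤ p < 2^p.

Take i = 2: |uv²xy²z| = 2^p + k, and 2^p < 2^p + k < 2^p + 2^p = 2^(p+1).
So the length lies strictly between consecutive powers of two and is not a power of 2; uv²xy²z ∉ L.

This contradicts the CFL pumping lemma, which requires uv^i xy^i z ∈ L for all i ≥ 0.
Hence L = {a^(2^n) : n ≥ 0} is not context-free. ∎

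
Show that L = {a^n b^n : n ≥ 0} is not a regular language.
Assume for contradiction that L is regular, and let p ≥ 1 be the pumping length given by the pumping lemma.
Choose s = a^p b^p. Then s ∈ L and |s| = 2p ≥ p.
By the pumping lemma, s = xyz for some x, y, z with |xy| ≤ p, |y| ≥ 1, and xy^i z ∈ L for every i ≥ 0.
Since |xy| ≤ p and the first p symbols of s are all a's, we must have y = a^k for some k with 1 ≤ k ≤ p.

Take i = 2: xy²z = a^(p + k) b^p.
This string has p + k a's but p b's, and p + k > p because k ≥ 1. So xy²z ∉ L.

This contradicts the pumping lemma, which requires xy^i z ∈ L for all i ≥ 0.
Hence L = {a^n b^n : n ≥ 0} is not regular. ∎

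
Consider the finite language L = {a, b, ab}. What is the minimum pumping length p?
p = 3

For a finite language L, the pumping lemma holds vacuously if p > max|s| for s ∈ L.

The longest string in L = {a, b, ab} has length 2.
If p = 3, then no string s ∈ L has |s| ≥ p, so the condition is vacuously true.

The minimum pumping length is p = 3.

Why no smaller p works: for any p ≤ 2, the longest string s ∈ L has |s| = 2 ≥ p, so it would
have to be pumpable; but pumping up (i = 2, 3, ...) produces ever longer strings, which cannot all lie in the
finite language L. So the pumping property fails for every p ≤ 2.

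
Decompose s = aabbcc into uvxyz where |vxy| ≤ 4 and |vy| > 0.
u='a', v='a', x='bb', y='c', z='c'

For s = aabbcc with pumping length p = 4:

One valid decomposition:
- u = 'a'
- v = 'a'
- x = 'bb'
- y = 'c'
- z = 'c'

Verification:
- uvxyz = 'a' + 'a' + 'bb' + 'c' + 'c' = aabbcc ✓
- |vxy| = |'abbc'| = 4 ≤ 4 ✓
- |vy| = |'ac'| = 2 > 0 ✓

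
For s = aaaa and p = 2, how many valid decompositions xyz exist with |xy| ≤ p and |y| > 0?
3

For s = 'aaaa' with pumping length p = 2:

Constraints: |xy| ≤ 2, |y| > 0

Valid decompositions (|xy| ≤ p, |y| ≥ 1):
  • x='', y='a', z='aaa'
  • x='a', y='a', z='aa'
  • x='', y='aa', z='aa'

Total count: 3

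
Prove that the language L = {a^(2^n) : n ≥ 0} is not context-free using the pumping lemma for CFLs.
Assume for contradiction that L is context-free, and let p ≥ 1 be the pumping length given by the pumping lemma for CFLs.
Choose s = a^(2^p). Then s ∈ L and |s| = 2^p ≥ p.
By the CFL pumping lemma, s = uvxyz for some u, v, x, y, z with |vxy| ≤ p, |vy| ≥ 1, and uv^i xy^i z ∈ L for every i ≥ 0.
All symbols are a's, so only lengths matter: let k = |vy|, with 1 ≤ k ≤ |vxy| ≤ p < 2^p.

Take i = 2: |uv²xy²z| = 2^p + k, and 2^p < 2^p + k < 2^p + 2^p = 2^(p+1).
So the length lies strictly between consecutive powers of two and is not a power of 2; uv²xy²z ∉ L.

This contradicts the CFL pumping lemma, which requires uv^i xy^i z ∈ L for all i ≥ 0.
Hence L = {a^(2^n) : n ≥ 0} is not context-free. ∎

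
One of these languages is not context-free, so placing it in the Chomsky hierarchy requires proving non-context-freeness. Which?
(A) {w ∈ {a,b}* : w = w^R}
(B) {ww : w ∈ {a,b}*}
(B) {ww : w ∈ {a,b}*}

(B) {ww : w ∈ {a,b}*} requires the CFL pumping lemma.

- {w ∈ {a,b}* : w = w^R} is context-free (but not regular)
  • Can be shown non-regular with the regular pumping lemma
  • After pumping, the string is no longer symmetric

- {ww : w ∈ {a,b}*} is NOT context-free
  • Requires the CFL pumping lemma to prove
  • Cannot verify equality of two arbitrary substrings

The CFL pumping lemma is "stronger" in that it can prove non-membership
in the larger class of context-free languages.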